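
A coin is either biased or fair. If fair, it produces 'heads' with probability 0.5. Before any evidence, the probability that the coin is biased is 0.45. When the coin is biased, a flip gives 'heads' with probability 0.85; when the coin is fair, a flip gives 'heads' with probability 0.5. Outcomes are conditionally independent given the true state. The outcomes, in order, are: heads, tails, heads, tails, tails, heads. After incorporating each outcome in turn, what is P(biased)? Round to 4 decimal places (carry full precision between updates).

0.0979

After 'heads': P(biased) = 0.85·0.4500 / (0.85·0.4500 + 0.5·0.5500) ≈ 0.5817
After 'tails': P(biased) = 0.15·0.5817 / (0.15·0.5817 + 0.5·0.4183) ≈ 0.2944
After 'heads': P(biased) = 0.85·0.2944 / (0.85·0.2944 + 0.5·0.7056) ≈ 0.4150
After 'tails': P(biased) = 0.15·0.4150 / (0.15·0.4150 + 0.5·0.5850) ≈ 0.1755
After 'tails': P(biased) = 0.15·0.1755 / (0.15·0.1755 + 0.5·0.8245) ≈ 0.0600
After 'heads': P(biased) = 0.85·0.0600 / (0.85·0.0600 + 0.5·0.9400) ≈ 0.0979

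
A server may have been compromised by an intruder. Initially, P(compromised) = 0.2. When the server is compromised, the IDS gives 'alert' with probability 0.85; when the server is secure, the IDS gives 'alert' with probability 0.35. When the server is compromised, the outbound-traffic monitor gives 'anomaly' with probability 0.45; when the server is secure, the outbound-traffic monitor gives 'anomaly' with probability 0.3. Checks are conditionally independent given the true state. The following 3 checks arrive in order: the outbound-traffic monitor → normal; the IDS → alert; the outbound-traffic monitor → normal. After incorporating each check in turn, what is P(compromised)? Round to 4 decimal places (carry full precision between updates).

0.2726

After the outbound-traffic monitor='normal': P(compromised) = 0.55·0.2000 / (0.55·0.2000 + 0.7·0.8000) ≈ 0.1642
After the IDS='alert': P(compromised) = 0.85·0.1642 / (0.85·0.1642 + 0.35·0.8358) ≈ 0.3230
After the outbound-traffic monitor='normal': P(compromised) = 0.55·0.3230 / (0.55·0.3230 + 0.7·0.6770) ≈ 0.2726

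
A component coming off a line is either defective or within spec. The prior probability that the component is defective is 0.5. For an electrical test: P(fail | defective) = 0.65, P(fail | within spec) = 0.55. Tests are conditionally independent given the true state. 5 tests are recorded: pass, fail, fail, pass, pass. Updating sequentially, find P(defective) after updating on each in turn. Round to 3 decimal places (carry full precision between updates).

0.397

Each posterior becomes the prior for the next update.
After 'pass': P(defective) = 0.35·0.5000 / (0.35·0.5000 + 0.45·0.5000) ≈ 0.4375
After 'fail': P(defective) = 0.65·0.4375 / (0.65·0.4375 + 0.55·0.5625) ≈ 0.4789
After 'fail': P(defective) = 0.65·0.4789 / (0.65·0.4789 + 0.55·0.5211) ≈ 0.5207
After 'pass': P(defective) = 0.35·0.5207 / (0.35·0.5207 + 0.45·0.4793) ≈ 0.4580
After 'pass': P(defective) = 0.35·0.4580 / (0.35·0.4580 + 0.45·0.5420) ≈ 0.3966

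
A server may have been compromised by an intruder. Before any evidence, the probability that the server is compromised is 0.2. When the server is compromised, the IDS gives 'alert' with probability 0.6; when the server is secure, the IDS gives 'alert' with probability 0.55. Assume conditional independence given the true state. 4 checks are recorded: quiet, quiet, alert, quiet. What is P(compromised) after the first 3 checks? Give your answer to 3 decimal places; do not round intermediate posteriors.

0.177

After 'quiet': P(compromised) = 0.4·0.2000 / (0.4·0.2000 + 0.45·0.8000) ≈ 0.1818
After 'quiet': P(compromised) = 0.4·0.1818 / (0.4·0.1818 + 0.45·0.8182) ≈ 0.1649
After 'alert': P(compromised) = 0.6·0.1649 / (0.6·0.1649 + 0.55·0.8351) ≈ 0.1773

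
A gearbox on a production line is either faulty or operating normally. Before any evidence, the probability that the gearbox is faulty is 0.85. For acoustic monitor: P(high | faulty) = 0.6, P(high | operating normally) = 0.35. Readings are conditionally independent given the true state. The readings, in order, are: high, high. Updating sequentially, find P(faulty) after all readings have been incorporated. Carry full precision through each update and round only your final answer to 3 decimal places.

After 'high': P(faulty) = 0.6·0.8500 / (0.6·0.8500 + 0.35·0.1500) ≈ 0.9067
After 'high': P(faulty) = 0.6·0.9067 / (0.6·0.9067 + 0.35·0.0933) ≈ 0.9434

0.943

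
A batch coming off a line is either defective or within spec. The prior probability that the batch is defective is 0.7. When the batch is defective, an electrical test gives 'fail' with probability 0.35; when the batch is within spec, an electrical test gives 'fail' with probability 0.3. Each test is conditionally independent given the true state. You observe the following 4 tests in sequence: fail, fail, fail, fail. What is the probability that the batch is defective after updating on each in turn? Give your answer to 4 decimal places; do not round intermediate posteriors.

0.8121

After 'fail': P(defective) = 0.35·0.7000 / (0.35·0.7000 + 0.3·0.3000) ≈ 0.7313
After 'fail': P(defective) = 0.35·0.7313 / (0.35·0.7313 + 0.3·0.2687) ≈ 0.7605
After 'fail': P(defective) = 0.35·0.7605 / (0.35·0.7605 + 0.3·0.2395) ≈ 0.7875
After 'fail': P(defective) = 0.35·0.7875 / (0.35·0.7875 + 0.3·0.2125) ≈ 0.8121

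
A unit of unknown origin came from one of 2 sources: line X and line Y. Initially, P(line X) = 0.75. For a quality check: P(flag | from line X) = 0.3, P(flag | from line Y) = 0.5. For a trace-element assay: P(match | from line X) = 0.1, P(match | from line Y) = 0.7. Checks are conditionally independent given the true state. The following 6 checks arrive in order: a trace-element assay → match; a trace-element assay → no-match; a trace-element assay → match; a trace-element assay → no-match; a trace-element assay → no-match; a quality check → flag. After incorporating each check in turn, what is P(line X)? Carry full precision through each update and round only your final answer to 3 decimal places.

0.498

After a trace-element assay='match': P(line X) = 0.1·0.7500 / (0.1·0.7500 + 0.7·0.2500) ≈ 0.3000
After a trace-element assay='no-match': P(line X) = 0.9·0.3000 / (0.9·0.3000 + 0.3·0.7000) ≈ 0.5625
After a trace-element assay='match': P(line X) = 0.1·0.5625 / (0.1·0.5625 + 0.7·0.4375) ≈ 0.1552
After a trace-element assay='no-match': P(line X) = 0.9·0.1552 / (0.9·0.1552 + 0.3·0.8448) ≈ 0.3553
After a trace-element assay='no-match': P(line X) = 0.9·0.3553 / (0.9·0.3553 + 0.3·0.6447) ≈ 0.6231
After a quality check='flag': P(line X) = 0.3·0.6231 / (0.3·0.6231 + 0.5·0.3769) ≈ 0.4980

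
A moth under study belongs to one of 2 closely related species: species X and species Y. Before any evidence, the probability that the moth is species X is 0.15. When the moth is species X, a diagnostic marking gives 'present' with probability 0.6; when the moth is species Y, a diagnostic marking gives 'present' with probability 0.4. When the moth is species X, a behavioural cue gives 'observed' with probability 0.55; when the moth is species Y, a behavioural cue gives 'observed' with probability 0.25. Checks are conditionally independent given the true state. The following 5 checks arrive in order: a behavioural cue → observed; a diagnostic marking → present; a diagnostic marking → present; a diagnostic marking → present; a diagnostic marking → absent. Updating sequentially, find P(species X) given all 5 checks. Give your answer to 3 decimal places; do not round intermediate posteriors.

Apply Bayes' rule sequentially, carrying P(species X) forward.
After a behavioural cue='observed': P(species X) = 0.55·0.1500 / (0.55·0.1500 + 0.25·0.8500) ≈ 0.2797
After a diagnostic marking='present': P(species X) = 0.6·0.2797 / (0.6·0.2797 + 0.4·0.7203) ≈ 0.3680
After a diagnostic marking='present': P(species X) = 0.6·0.3680 / (0.6·0.3680 + 0.4·0.6320) ≈ 0.4662
After a diagnostic marking='present': P(species X) = 0.6·0.4662 / (0.6·0.4662 + 0.4·0.5338) ≈ 0.5672
After a diagnostic marking='absent': P(species X) = 0.4·0.5672 / (0.4·0.5672 + 0.6·0.4328) ≈ 0.4662

0.466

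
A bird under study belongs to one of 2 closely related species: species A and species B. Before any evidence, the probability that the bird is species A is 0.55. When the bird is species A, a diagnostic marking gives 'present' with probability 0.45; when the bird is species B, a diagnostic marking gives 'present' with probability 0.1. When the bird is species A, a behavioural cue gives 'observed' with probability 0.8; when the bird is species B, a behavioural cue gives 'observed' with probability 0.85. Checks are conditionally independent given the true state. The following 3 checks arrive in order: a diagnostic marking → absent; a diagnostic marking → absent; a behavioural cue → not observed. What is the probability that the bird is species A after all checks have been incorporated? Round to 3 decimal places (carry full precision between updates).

0.378

After a diagnostic marking='absent': P(species A) = 0.55·0.5500 / (0.55·0.5500 + 0.9·0.4500) ≈ 0.4276
After a diagnostic marking='absent': P(species A) = 0.55·0.4276 / (0.55·0.4276 + 0.9·0.5724) ≈ 0.3134
After a behavioural cue='not observed': P(species A) = 0.2·0.3134 / (0.2·0.3134 + 0.15·0.6866) ≈ 0.3783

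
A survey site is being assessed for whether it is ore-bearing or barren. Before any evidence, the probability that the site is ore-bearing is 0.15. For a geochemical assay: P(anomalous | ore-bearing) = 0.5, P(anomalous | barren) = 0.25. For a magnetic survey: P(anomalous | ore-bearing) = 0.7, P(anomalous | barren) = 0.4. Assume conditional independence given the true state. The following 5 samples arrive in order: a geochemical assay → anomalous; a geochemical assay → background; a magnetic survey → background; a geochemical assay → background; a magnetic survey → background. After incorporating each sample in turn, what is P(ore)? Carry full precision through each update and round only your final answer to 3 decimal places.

0.038

After a geochemical assay='anomalous': P(ore) = 0.5·0.1500 / (0.5·0.1500 + 0.25·0.8500) ≈ 0.2609
After a geochemical assay='background': P(ore) = 0.5·0.2609 / (0.5·0.2609 + 0.75·0.7391) ≈ 0.1905
After a magnetic survey='background': P(ore) = 0.3·0.1905 / (0.3·0.1905 + 0.6·0.8095) ≈ 0.1053
After a geochemical assay='background': P(ore) = 0.5·0.1053 / (0.5·0.1053 + 0.75·0.8947) ≈ 0.0727
After a magnetic survey='background': P(ore) = 0.3·0.0727 / (0.3·0.0727 + 0.6·0.9273) ≈ 0.0377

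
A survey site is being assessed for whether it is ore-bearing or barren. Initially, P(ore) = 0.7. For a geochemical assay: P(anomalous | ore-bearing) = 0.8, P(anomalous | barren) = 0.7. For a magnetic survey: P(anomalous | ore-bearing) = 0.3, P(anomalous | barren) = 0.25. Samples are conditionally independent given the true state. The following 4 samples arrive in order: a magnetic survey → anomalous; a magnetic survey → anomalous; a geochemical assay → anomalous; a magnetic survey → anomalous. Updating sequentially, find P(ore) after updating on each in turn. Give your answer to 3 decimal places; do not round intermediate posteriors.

0.822

After a magnetic survey='anomalous': P(ore) = 0.3·0.7000 / (0.3·0.7000 + 0.25·0.3000) ≈ 0.7368
After a magnetic survey='anomalous': P(ore) = 0.3·0.7368 / (0.3·0.7368 + 0.25·0.2632) ≈ 0.7706
After a geochemical assay='anomalous': P(ore) = 0.8·0.7706 / (0.8·0.7706 + 0.7·0.2294) ≈ 0.7934
After a magnetic survey='anomalous': P(ore) = 0.3·0.7934 / (0.3·0.7934 + 0.25·0.2066) ≈ 0.8217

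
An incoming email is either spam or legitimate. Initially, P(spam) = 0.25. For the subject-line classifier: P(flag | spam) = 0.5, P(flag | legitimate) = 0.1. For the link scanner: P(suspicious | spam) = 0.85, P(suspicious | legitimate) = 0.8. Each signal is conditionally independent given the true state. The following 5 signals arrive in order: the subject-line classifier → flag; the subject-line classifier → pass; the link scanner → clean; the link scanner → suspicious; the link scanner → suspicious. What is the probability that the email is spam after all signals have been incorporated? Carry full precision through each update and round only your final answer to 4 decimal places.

Each posterior becomes the prior for the next update.
After the subject-line classifier='flag': P(spam) = 0.5·0.2500 / (0.5·0.2500 + 0.1·0.7500) ≈ 0.6250
After the subject-line classifier='pass': P(spam) = 0.5·0.6250 / (0.5·0.6250 + 0.9·0.3750) ≈ 0.4808
After the link scanner='clean': P(spam) = 0.15·0.4808 / (0.15·0.4808 + 0.2·0.5192) ≈ 0.4098
After the link scanner='suspicious': P(spam) = 0.85·0.4098 / (0.85·0.4098 + 0.8·0.5902) ≈ 0.4246
After the link scanner='suspicious': P(spam) = 0.85·0.4246 / (0.85·0.4246 + 0.8·0.5754) ≈ 0.4395

0.4395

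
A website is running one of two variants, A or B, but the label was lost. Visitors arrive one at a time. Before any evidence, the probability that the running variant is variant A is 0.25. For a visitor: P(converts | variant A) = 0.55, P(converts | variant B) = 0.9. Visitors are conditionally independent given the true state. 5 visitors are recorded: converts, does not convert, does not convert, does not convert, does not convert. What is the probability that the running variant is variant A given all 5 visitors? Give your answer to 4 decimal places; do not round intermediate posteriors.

0.9882

Apply Bayes' rule sequentially, carrying P(A) forward.
After 'converts': P(A) = 0.55·0.2500 / (0.55·0.2500 + 0.9·0.7500) ≈ 0.1692
After 'does not convert': P(A) = 0.45·0.1692 / (0.45·0.1692 + 0.1·0.8308) ≈ 0.4783
After 'does not convert': P(A) = 0.45·0.4783 / (0.45·0.4783 + 0.1·0.5217) ≈ 0.8049
After 'does not convert': P(A) = 0.45·0.8049 / (0.45·0.8049 + 0.1·0.1951) ≈ 0.9489
After 'does not convert': P(A) = 0.45·0.9489 / (0.45·0.9489 + 0.1·0.0511) ≈ 0.9882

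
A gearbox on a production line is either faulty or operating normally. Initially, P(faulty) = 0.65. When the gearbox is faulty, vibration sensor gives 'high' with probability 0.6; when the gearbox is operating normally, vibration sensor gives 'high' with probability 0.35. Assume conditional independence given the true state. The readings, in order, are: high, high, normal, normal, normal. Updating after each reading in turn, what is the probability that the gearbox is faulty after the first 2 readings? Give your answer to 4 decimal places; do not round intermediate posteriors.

0.8451

After 'high': P(faulty) = 0.6·0.6500 / (0.6·0.6500 + 0.35·0.3500) ≈ 0.7610
After 'high': P(faulty) = 0.6·0.7610 / (0.6·0.7610 + 0.35·0.2390) ≈ 0.8451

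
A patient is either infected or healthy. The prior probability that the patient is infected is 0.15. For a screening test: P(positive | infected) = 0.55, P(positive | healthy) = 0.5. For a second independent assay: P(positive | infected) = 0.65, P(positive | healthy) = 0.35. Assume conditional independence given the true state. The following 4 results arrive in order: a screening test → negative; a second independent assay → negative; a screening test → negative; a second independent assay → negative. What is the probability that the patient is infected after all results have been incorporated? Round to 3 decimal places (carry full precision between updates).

0.040

Each posterior becomes the prior for the next update.
After a screening test='negative': P(infected) = 0.45·0.1500 / (0.45·0.1500 + 0.5·0.8500) ≈ 0.1371
After a second independent assay='negative': P(infected) = 0.35·0.1371 / (0.35·0.1371 + 0.65·0.8629) ≈ 0.0788
After a screening test='negative': P(infected) = 0.45·0.0788 / (0.45·0.0788 + 0.5·0.9212) ≈ 0.0715
After a second independent assay='negative': P(infected) = 0.35·0.0715 / (0.35·0.0715 + 0.65·0.9285) ≈ 0.0398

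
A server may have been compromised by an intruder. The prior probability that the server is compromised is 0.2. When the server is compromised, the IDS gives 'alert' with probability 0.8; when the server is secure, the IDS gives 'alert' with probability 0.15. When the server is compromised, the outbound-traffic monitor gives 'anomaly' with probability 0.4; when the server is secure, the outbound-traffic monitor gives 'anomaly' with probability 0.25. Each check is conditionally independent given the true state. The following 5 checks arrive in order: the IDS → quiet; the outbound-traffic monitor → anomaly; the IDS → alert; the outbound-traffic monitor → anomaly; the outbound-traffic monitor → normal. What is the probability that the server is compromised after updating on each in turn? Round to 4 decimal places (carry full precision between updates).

0.3912

After the IDS='quiet': P(compromised) = 0.2·0.2000 / (0.2·0.2000 + 0.85·0.8000) ≈ 0.0556
After the outbound-traffic monitor='anomaly': P(compromised) = 0.4·0.0556 / (0.4·0.0556 + 0.25·0.9444) ≈ 0.0860
After the IDS='alert': P(compromised) = 0.8·0.0860 / (0.8·0.0860 + 0.15·0.9140) ≈ 0.3342
After the outbound-traffic monitor='anomaly': P(compromised) = 0.4·0.3342 / (0.4·0.3342 + 0.25·0.6658) ≈ 0.4454
After the outbound-traffic monitor='normal': P(compromised) = 0.6·0.4454 / (0.6·0.4454 + 0.75·0.5546) ≈ 0.3912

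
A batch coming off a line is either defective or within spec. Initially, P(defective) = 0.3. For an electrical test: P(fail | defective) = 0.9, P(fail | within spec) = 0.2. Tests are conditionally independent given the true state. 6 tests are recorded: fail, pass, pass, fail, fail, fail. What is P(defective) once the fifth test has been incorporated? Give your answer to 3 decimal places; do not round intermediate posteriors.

After 'fail': P(defective) = 0.9·0.3000 / (0.9·0.3000 + 0.2·0.7000) ≈ 0.6585
After 'pass': P(defective) = 0.1·0.6585 / (0.1·0.6585 + 0.8·0.3415) ≈ 0.1942
After 'pass': P(defective) = 0.1·0.1942 / (0.1·0.1942 + 0.8·0.8058) ≈ 0.0293
After 'fail': P(defective) = 0.9·0.0293 / (0.9·0.0293 + 0.2·0.9707) ≈ 0.1194
After 'fail': P(defective) = 0.9·0.1194 / (0.9·0.1194 + 0.2·0.8806) ≈ 0.3790

0.379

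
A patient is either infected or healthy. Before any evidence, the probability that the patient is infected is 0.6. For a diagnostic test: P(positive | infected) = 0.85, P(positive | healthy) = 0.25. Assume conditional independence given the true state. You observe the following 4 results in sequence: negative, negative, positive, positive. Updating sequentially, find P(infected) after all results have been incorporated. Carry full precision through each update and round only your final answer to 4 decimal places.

After 'negative': P(infected) = 0.15·0.6000 / (0.15·0.6000 + 0.75·0.4000) ≈ 0.2308
After 'negative': P(infected) = 0.15·0.2308 / (0.15·0.2308 + 0.75·0.7692) ≈ 0.0566
After 'positive': P(infected) = 0.85·0.0566 / (0.85·0.0566 + 0.25·0.9434) ≈ 0.1694
After 'positive': P(infected) = 0.85·0.1694 / (0.85·0.1694 + 0.25·0.8306) ≈ 0.4095

0.4095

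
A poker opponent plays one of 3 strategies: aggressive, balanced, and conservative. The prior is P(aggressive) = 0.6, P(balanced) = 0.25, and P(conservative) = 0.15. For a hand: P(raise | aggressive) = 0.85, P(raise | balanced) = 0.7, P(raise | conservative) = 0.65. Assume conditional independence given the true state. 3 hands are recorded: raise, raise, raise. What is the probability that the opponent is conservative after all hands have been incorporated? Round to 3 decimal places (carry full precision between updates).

After 'raise': normaliser = 0.85·0.6000 + 0.7·0.2500 + 0.65·0.1500; P(aggressive) ≈ 0.6518, P(balanced) ≈ 0.2236, P(conservative) ≈ 0.1246
After 'raise': normaliser = 0.85·0.6518 + 0.7·0.2236 + 0.65·0.1246; P(aggressive) ≈ 0.6999, P(balanced) ≈ 0.1978, P(conservative) ≈ 0.1023
After 'raise': normaliser = 0.85·0.6999 + 0.7·0.1978 + 0.65·0.1023; P(aggressive) ≈ 0.7438, P(balanced) ≈ 0.1731, P(conservative) ≈ 0.0831

0.083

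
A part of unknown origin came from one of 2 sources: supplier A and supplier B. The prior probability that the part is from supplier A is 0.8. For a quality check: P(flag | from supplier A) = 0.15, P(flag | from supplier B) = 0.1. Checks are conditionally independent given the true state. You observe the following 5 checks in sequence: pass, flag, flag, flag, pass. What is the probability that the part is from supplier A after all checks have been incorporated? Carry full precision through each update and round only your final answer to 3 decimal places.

After 'pass': P(supplier A) = 0.85·0.8000 / (0.85·0.8000 + 0.9·0.2000) ≈ 0.7907
After 'flag': P(supplier A) = 0.15·0.7907 / (0.15·0.7907 + 0.1·0.2093) ≈ 0.8500
After 'flag': P(supplier A) = 0.15·0.8500 / (0.15·0.8500 + 0.1·0.1500) ≈ 0.8947
After 'flag': P(supplier A) = 0.15·0.8947 / (0.15·0.8947 + 0.1·0.1053) ≈ 0.9273
After 'pass': P(supplier A) = 0.85·0.9273 / (0.85·0.9273 + 0.9·0.0727) ≈ 0.9233

0.923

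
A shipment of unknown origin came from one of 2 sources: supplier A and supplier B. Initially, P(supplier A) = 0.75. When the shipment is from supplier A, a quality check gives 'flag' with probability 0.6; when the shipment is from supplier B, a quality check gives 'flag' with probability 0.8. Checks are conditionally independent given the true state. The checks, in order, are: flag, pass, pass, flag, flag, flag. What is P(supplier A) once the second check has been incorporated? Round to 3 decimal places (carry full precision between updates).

0.818

Apply Bayes' rule sequentially, carrying P(supplier A) forward.
After 'flag': P(supplier A) = 0.6·0.7500 / (0.6·0.7500 + 0.8·0.2500) ≈ 0.6923
After 'pass': P(supplier A) = 0.4·0.6923 / (0.4·0.6923 + 0.2·0.3077) ≈ 0.8182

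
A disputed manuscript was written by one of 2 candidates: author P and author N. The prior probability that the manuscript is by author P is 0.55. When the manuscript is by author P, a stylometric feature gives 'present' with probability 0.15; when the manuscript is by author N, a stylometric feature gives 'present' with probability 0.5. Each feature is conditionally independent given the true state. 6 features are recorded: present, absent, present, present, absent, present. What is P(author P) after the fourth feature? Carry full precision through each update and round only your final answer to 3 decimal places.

Apply Bayes' rule sequentially, carrying P(author P) forward.
After 'present': P(author P) = 0.15·0.5500 / (0.15·0.5500 + 0.5·0.4500) ≈ 0.2683
After 'absent': P(author P) = 0.85·0.2683 / (0.85·0.2683 + 0.5·0.7317) ≈ 0.3840
After 'present': P(author P) = 0.15·0.3840 / (0.15·0.3840 + 0.5·0.6160) ≈ 0.1575
After 'present': P(author P) = 0.15·0.1575 / (0.15·0.1575 + 0.5·0.8425) ≈ 0.0531

0.053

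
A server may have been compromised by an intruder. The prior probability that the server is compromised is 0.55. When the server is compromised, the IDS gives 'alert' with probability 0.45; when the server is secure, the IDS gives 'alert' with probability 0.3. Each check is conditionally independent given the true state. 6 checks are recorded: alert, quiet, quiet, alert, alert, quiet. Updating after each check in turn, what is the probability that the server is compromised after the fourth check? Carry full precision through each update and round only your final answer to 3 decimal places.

0.629

After 'alert': P(compromised) = 0.45·0.5500 / (0.45·0.5500 + 0.3·0.4500) ≈ 0.6471
After 'quiet': P(compromised) = 0.55·0.6471 / (0.55·0.6471 + 0.7·0.3529) ≈ 0.5902
After 'quiet': P(compromised) = 0.55·0.5902 / (0.55·0.5902 + 0.7·0.4098) ≈ 0.5309
After 'alert': P(compromised) = 0.45·0.5309 / (0.45·0.5309 + 0.3·0.4691) ≈ 0.6293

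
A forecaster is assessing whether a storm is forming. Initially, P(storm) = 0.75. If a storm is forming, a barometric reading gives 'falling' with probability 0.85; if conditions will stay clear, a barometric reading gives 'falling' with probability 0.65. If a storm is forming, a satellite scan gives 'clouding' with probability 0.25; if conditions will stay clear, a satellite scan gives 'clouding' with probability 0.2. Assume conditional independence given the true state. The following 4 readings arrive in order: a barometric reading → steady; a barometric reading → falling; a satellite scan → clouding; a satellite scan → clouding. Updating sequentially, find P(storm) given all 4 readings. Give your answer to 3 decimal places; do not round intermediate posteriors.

0.724

Apply Bayes' rule sequentially, carrying P(storm) forward.
After a barometric reading='steady': P(storm) = 0.15·0.7500 / (0.15·0.7500 + 0.35·0.2500) ≈ 0.5625
After a barometric reading='falling': P(storm) = 0.85·0.5625 / (0.85·0.5625 + 0.65·0.4375) ≈ 0.6270
After a satellite scan='clouding': P(storm) = 0.25·0.6270 / (0.25·0.6270 + 0.2·0.3730) ≈ 0.6776
After a satellite scan='clouding': P(storm) = 0.25·0.6776 / (0.25·0.6776 + 0.2·0.3224) ≈ 0.7243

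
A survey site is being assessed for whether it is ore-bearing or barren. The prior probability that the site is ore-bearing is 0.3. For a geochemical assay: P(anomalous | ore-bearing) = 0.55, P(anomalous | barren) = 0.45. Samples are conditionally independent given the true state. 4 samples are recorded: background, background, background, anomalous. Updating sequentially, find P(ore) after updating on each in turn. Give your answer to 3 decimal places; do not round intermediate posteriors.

0.223

After 'background': P(ore) = 0.45·0.3000 / (0.45·0.3000 + 0.55·0.7000) ≈ 0.2596
After 'background': P(ore) = 0.45·0.2596 / (0.45·0.2596 + 0.55·0.7404) ≈ 0.2229
After 'background': P(ore) = 0.45·0.2229 / (0.45·0.2229 + 0.55·0.7771) ≈ 0.1901
After 'anomalous': P(ore) = 0.55·0.1901 / (0.55·0.1901 + 0.45·0.8099) ≈ 0.2229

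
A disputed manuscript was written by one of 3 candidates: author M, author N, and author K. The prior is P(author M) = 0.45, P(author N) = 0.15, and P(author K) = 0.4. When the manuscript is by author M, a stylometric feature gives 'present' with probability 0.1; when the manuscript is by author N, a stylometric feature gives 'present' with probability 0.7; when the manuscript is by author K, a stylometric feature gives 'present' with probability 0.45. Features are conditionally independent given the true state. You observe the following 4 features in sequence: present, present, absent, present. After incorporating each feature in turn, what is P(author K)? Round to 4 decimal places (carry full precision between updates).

After 'present': normaliser = 0.1·0.4500 + 0.7·0.1500 + 0.45·0.4000; P(author M) ≈ 0.1364, P(author N) ≈ 0.3182, P(author K) ≈ 0.5455
After 'present': normaliser = 0.1·0.1364 + 0.7·0.3182 + 0.45·0.5455; P(author M) ≈ 0.0283, P(author N) ≈ 0.4623, P(author K) ≈ 0.5094
After 'absent': normaliser = 0.9·0.0283 + 0.3·0.4623 + 0.55·0.5094; P(author M) ≈ 0.0573, P(author N) ≈ 0.3121, P(author K) ≈ 0.6306
After 'present': normaliser = 0.1·0.0573 + 0.7·0.3121 + 0.45·0.6306; P(author M) ≈ 0.0113, P(author N) ≈ 0.4301, P(author K) ≈ 0.5586

0.5586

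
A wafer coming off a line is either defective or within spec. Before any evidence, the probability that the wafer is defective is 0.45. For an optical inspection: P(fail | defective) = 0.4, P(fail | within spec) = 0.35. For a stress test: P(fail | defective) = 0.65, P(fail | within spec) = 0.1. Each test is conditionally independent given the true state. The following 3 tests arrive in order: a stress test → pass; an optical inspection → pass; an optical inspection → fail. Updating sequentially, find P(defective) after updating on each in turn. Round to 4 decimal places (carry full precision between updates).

Apply Bayes' rule sequentially, carrying P(defective) forward.
After a stress test='pass': P(defective) = 0.35·0.4500 / (0.35·0.4500 + 0.9·0.5500) ≈ 0.2414
After an optical inspection='pass': P(defective) = 0.6·0.2414 / (0.6·0.2414 + 0.65·0.7586) ≈ 0.2270
After an optical inspection='fail': P(defective) = 0.4·0.2270 / (0.4·0.2270 + 0.35·0.7730) ≈ 0.2513

0.2513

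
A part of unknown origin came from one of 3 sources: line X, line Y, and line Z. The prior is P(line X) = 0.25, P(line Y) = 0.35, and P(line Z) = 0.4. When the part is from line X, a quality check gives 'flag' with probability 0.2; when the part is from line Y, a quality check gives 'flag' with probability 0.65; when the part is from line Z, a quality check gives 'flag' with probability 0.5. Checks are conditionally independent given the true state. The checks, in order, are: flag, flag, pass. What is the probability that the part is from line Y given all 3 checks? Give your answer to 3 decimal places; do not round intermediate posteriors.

After 'flag': normaliser = 0.2·0.2500 + 0.65·0.3500 + 0.5·0.4000; P(line X) ≈ 0.1047, P(line Y) ≈ 0.4764, P(line Z) ≈ 0.4188
After 'flag': normaliser = 0.2·0.1047 + 0.65·0.4764 + 0.5·0.4188; P(line X) ≈ 0.0388, P(line Y) ≈ 0.5734, P(line Z) ≈ 0.3878
After 'pass': normaliser = 0.8·0.0388 + 0.35·0.5734 + 0.5·0.3878; P(line X) ≈ 0.0729, P(line Y) ≈ 0.4716, P(line Z) ≈ 0.4556

0.472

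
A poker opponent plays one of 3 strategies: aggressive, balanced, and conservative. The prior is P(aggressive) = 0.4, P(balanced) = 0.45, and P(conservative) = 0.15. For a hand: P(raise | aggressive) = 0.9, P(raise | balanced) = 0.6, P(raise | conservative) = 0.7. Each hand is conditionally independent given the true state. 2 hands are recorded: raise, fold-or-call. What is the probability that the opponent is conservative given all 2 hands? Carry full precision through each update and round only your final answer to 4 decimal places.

0.1795

Apply Bayes' rule sequentially, carrying P(conservative) forward.
After 'raise': normaliser = 0.9·0.4000 + 0.6·0.4500 + 0.7·0.1500; P(aggressive) ≈ 0.4898, P(balanced) ≈ 0.3673, P(conservative) ≈ 0.1429
After 'fold-or-call': normaliser = 0.1·0.4898 + 0.4·0.3673 + 0.3·0.1429; P(aggressive) ≈ 0.2051, P(balanced) ≈ 0.6154, P(conservative) ≈ 0.1795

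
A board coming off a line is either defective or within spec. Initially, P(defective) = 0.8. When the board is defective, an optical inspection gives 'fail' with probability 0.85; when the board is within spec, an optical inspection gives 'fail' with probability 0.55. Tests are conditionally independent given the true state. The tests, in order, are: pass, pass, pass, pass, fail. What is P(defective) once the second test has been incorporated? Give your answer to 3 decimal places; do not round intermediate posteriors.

0.308

Each posterior becomes the prior for the next update.
After 'pass': P(defective) = 0.15·0.8000 / (0.15·0.8000 + 0.45·0.2000) ≈ 0.5714
After 'pass': P(defective) = 0.15·0.5714 / (0.15·0.5714 + 0.45·0.4286) ≈ 0.3077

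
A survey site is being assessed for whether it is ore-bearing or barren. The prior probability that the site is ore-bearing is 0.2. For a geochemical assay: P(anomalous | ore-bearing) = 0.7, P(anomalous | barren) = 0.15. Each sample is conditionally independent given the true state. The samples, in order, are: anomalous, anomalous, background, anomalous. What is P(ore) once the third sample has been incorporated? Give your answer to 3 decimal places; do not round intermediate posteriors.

0.658

After 'anomalous': P(ore) = 0.7·0.2000 / (0.7·0.2000 + 0.15·0.8000) ≈ 0.5385
After 'anomalous': P(ore) = 0.7·0.5385 / (0.7·0.5385 + 0.15·0.4615) ≈ 0.8448
After 'background': P(ore) = 0.3·0.8448 / (0.3·0.8448 + 0.85·0.1552) ≈ 0.6577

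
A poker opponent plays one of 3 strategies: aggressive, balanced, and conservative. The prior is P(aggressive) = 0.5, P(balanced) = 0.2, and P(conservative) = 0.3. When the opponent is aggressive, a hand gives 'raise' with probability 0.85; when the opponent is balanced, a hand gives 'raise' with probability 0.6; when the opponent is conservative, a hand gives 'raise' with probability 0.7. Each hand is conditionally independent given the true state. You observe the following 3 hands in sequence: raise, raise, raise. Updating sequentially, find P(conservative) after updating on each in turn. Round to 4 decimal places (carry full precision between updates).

After 'raise': normaliser = 0.85·0.5000 + 0.6·0.2000 + 0.7·0.3000; P(aggressive) ≈ 0.5629, P(balanced) ≈ 0.1589, P(conservative) ≈ 0.2781
After 'raise': normaliser = 0.85·0.5629 + 0.6·0.1589 + 0.7·0.2781; P(aggressive) ≈ 0.6226, P(balanced) ≈ 0.1241, P(conservative) ≈ 0.2533
After 'raise': normaliser = 0.85·0.6226 + 0.6·0.1241 + 0.7·0.2533; P(aggressive) ≈ 0.6776, P(balanced) ≈ 0.0953, P(conservative) ≈ 0.2271

0.2271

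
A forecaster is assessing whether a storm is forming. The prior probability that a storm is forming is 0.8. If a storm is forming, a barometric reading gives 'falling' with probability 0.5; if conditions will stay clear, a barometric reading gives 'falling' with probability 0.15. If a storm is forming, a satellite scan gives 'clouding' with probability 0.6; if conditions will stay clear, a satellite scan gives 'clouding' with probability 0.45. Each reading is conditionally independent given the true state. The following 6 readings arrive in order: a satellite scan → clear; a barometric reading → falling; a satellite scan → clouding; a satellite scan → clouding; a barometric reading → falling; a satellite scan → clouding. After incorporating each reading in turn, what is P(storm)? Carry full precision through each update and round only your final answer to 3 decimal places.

After a satellite scan='clear': P(storm) = 0.4·0.8000 / (0.4·0.8000 + 0.55·0.2000) ≈ 0.7442
After a barometric reading='falling': P(storm) = 0.5·0.7442 / (0.5·0.7442 + 0.15·0.2558) ≈ 0.9065
After a satellite scan='clouding': P(storm) = 0.6·0.9065 / (0.6·0.9065 + 0.45·0.0935) ≈ 0.9282
After a satellite scan='clouding': P(storm) = 0.6·0.9282 / (0.6·0.9282 + 0.45·0.0718) ≈ 0.9452
After a barometric reading='falling': P(storm) = 0.5·0.9452 / (0.5·0.9452 + 0.15·0.0548) ≈ 0.9829
After a satellite scan='clouding': P(storm) = 0.6·0.9829 / (0.6·0.9829 + 0.45·0.0171) ≈ 0.9871

0.987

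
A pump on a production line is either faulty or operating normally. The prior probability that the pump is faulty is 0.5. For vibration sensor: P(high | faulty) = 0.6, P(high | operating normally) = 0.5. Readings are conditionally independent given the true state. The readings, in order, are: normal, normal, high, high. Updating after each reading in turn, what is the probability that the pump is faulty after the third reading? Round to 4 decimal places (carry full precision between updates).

After 'normal': P(faulty) = 0.4·0.5000 / (0.4·0.5000 + 0.5·0.5000) ≈ 0.4444
After 'normal': P(faulty) = 0.4·0.4444 / (0.4·0.4444 + 0.5·0.5556) ≈ 0.3902
After 'high': P(faulty) = 0.6·0.3902 / (0.6·0.3902 + 0.5·0.6098) ≈ 0.4344

0.4344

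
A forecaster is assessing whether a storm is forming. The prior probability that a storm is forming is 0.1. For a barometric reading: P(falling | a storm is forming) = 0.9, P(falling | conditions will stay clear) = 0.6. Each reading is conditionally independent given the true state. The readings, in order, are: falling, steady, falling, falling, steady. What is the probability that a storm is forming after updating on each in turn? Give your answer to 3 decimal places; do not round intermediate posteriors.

Apply Bayes' rule sequentially, carrying P(storm) forward.
After 'falling': P(storm) = 0.9·0.1000 / (0.9·0.1000 + 0.6·0.9000) ≈ 0.1429
After 'steady': P(storm) = 0.1·0.1429 / (0.1·0.1429 + 0.4·0.8571) ≈ 0.0400
After 'falling': P(storm) = 0.9·0.0400 / (0.9·0.0400 + 0.6·0.9600) ≈ 0.0588
After 'falling': P(storm) = 0.9·0.0588 / (0.9·0.0588 + 0.6·0.9412) ≈ 0.0857
After 'steady': P(storm) = 0.1·0.0857 / (0.1·0.0857 + 0.4·0.9143) ≈ 0.0229

0.023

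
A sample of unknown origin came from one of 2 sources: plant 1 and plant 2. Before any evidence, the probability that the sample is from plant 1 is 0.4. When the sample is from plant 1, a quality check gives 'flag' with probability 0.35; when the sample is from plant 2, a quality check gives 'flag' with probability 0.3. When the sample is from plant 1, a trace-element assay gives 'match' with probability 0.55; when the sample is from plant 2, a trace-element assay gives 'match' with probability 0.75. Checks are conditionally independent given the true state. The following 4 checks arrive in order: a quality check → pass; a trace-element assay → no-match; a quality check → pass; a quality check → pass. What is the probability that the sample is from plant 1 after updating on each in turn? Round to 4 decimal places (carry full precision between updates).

Each posterior becomes the prior for the next update.
After a quality check='pass': P(plant 1) = 0.65·0.4000 / (0.65·0.4000 + 0.7·0.6000) ≈ 0.3824
After a trace-element assay='no-match': P(plant 1) = 0.45·0.3824 / (0.45·0.3824 + 0.25·0.6176) ≈ 0.5270
After a quality check='pass': P(plant 1) = 0.65·0.5270 / (0.65·0.5270 + 0.7·0.4730) ≈ 0.5085
After a quality check='pass': P(plant 1) = 0.65·0.5085 / (0.65·0.5085 + 0.7·0.4915) ≈ 0.4900

0.4900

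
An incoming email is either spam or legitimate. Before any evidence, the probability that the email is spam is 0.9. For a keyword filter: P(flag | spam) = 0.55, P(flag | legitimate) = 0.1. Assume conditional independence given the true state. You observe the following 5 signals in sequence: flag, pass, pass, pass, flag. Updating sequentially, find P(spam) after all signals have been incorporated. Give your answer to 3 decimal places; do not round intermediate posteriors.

After 'flag': P(spam) = 0.55·0.9000 / (0.55·0.9000 + 0.1·0.1000) ≈ 0.9802
After 'pass': P(spam) = 0.45·0.9802 / (0.45·0.9802 + 0.9·0.0198) ≈ 0.9612
After 'pass': P(spam) = 0.45·0.9612 / (0.45·0.9612 + 0.9·0.0388) ≈ 0.9252
After 'pass': P(spam) = 0.45·0.9252 / (0.45·0.9252 + 0.9·0.0748) ≈ 0.8609
After 'flag': P(spam) = 0.55·0.8609 / (0.55·0.8609 + 0.1·0.1391) ≈ 0.9715

0.971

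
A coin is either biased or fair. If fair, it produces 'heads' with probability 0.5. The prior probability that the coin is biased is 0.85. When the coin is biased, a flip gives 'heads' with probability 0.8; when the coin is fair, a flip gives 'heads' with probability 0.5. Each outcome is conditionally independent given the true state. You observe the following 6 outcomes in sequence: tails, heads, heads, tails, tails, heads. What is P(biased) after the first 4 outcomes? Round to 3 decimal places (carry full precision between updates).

Apply Bayes' rule sequentially, carrying P(biased) forward.
After 'tails': P(biased) = 0.2·0.8500 / (0.2·0.8500 + 0.5·0.1500) ≈ 0.6939
After 'heads': P(biased) = 0.8·0.6939 / (0.8·0.6939 + 0.5·0.3061) ≈ 0.7839
After 'heads': P(biased) = 0.8·0.7839 / (0.8·0.7839 + 0.5·0.2161) ≈ 0.8530
After 'tails': P(biased) = 0.2·0.8530 / (0.2·0.8530 + 0.5·0.1470) ≈ 0.6989

0.699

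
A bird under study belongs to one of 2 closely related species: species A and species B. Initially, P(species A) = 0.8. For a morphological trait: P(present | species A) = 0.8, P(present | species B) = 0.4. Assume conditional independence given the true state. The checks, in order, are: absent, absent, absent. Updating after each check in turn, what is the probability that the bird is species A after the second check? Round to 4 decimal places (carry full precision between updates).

0.3077

After 'absent': P(species A) = 0.2·0.8000 / (0.2·0.8000 + 0.6·0.2000) ≈ 0.5714
After 'absent': P(species A) = 0.2·0.5714 / (0.2·0.5714 + 0.6·0.4286) ≈ 0.3077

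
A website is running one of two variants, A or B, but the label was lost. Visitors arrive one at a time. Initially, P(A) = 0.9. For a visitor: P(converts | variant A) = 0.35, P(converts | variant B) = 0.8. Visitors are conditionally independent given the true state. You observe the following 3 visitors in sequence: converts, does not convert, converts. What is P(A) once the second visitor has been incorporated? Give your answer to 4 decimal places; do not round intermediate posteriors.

0.9275

After 'converts': P(A) = 0.35·0.9000 / (0.35·0.9000 + 0.8·0.1000) ≈ 0.7975
After 'does not convert': P(A) = 0.65·0.7975 / (0.65·0.7975 + 0.2·0.2025) ≈ 0.9275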